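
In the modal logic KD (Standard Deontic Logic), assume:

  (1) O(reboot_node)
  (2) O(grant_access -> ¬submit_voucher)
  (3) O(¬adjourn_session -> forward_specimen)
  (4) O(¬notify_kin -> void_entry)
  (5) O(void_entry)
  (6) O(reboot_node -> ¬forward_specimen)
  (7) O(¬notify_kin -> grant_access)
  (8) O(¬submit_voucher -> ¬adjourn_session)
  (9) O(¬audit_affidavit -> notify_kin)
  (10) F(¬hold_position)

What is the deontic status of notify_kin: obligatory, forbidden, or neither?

Obligatory

Premise 1 gives O(reboot_node).
Premise 6 is O(reboot_node -> ¬forward_specimen); since O(reboot_node), deontic closure gives O(¬forward_specimen).
Premise 3 is O(¬adjourn_session -> forward_specimen); contrapositively O(¬forward_specimen -> adjourn_session). Since O(¬forward_specimen) holds, K gives O(adjourn_session).
The contrapositive of premise 8 (O(¬submit_voucher -> ¬adjourn_session)) is O(adjourn_session -> submit_voucher), and O(adjourn_session) is already established, so O(submit_voucher).
The contrapositive of premise 2 (O(grant_access -> ¬submit_voucher)) is O(submit_voucher -> ¬grant_access), and O(submit_voucher) is already established, so O(¬grant_access).
Premise 7 is O(¬notify_kin -> grant_access); contrapositively O(¬grant_access -> notify_kin). Since O(¬grant_access) holds, K gives O(notify_kin).
Premises 4, 5, 9, 10 do not contribute to this derivation.
Hence notify_kin is obligatory.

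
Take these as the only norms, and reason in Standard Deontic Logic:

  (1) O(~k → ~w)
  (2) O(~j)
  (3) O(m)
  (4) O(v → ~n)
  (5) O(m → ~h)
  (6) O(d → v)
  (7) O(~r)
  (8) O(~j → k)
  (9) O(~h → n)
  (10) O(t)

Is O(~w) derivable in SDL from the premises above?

Premise 1 is O(~k → ~w), but O(~k) is not derivable from the premises, so it does not yield O(~w).
No other premise forces O(~w). An ideal world satisfying every premise can still have ~w false, so O(~w) is not derivable.

No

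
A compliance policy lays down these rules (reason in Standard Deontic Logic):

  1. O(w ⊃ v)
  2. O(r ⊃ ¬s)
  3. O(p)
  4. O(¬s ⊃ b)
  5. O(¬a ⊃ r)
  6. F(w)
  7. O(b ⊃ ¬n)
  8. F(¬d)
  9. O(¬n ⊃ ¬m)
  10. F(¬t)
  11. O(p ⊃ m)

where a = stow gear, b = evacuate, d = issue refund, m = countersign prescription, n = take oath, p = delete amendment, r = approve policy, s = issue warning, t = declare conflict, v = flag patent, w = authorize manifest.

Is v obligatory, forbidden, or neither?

Neither

Premise 1 is O(w ⊃ v), but O(w) is not derivable from the premises, so it does not yield O(v).
No premise or chain of K-axiom applications forces O(v), and none forces O(¬v). So v is neither obligatory nor forbidden under these norms.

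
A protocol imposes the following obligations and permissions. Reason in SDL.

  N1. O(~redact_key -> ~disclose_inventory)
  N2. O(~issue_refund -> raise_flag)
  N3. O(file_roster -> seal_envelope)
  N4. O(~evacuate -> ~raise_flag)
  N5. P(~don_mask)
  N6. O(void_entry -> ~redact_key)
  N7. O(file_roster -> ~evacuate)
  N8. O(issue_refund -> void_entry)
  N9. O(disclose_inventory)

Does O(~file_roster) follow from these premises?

Yes

Premise 9 gives O(disclose_inventory).
Premise 1 is O(~redact_key -> ~disclose_inventory); contrapositively O(disclose_inventory -> redact_key). Since O(disclose_inventory) holds, K gives O(redact_key).
Premise 6, O(void_entry -> ~redact_key), contraposes to O(redact_key -> ~void_entry); with O(redact_key) we get O(~void_entry).
Premise 8, O(issue_refund -> void_entry), contraposes to O(~void_entry -> ~issue_refund); with O(~void_entry) we get O(~issue_refund).
Premise 2 is O(~issue_refund -> raise_flag); since O(~issue_refund), deontic closure gives O(raise_flag).
Premise 4 is O(~evacuate -> ~raise_flag); contrapositively O(raise_flag -> evacuate). Since O(raise_flag) holds, K gives O(evacuate).
Premise 7 is O(file_roster -> ~evacuate); contrapositively O(evacuate -> ~file_roster). Since O(evacuate) holds, K gives O(~file_roster).
Premises 3, 5 do not contribute to this derivation.
So O(~file_roster) follows.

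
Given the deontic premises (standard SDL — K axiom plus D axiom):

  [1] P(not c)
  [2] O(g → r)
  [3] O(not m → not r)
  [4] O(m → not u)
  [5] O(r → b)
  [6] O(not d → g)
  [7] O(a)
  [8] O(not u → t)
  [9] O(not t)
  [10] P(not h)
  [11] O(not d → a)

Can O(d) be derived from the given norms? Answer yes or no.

Yes

Premise 9 gives O(not t).
Premise 8 is O(not u → t); contrapositively O(not t → u). Since O(not t) holds, K gives O(u).
Premise 4 is O(m → not u); contrapositively O(u → not m). Since O(u) holds, K gives O(not m).
Premise 3 is O(not m → not r); since O(not m), deontic closure gives O(not r).
Premise 2, O(g → r), contraposes to O(not r → not g); with O(not r) we get O(not g).
Premise 6, O(not d → g), contraposes to O(not g → d); with O(not g) we get O(d).
Premises 1, 5, 7, 10, 11 do not contribute to this derivation.
So O(d) follows.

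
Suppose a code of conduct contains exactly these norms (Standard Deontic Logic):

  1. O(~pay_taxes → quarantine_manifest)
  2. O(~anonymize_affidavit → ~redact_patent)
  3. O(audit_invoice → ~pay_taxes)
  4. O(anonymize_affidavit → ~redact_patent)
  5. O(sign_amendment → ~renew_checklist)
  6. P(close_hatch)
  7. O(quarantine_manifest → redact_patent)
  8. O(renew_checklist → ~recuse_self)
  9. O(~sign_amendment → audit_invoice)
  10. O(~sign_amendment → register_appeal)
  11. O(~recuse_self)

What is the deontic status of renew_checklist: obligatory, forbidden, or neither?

By case analysis on ~anonymize_affidavit: premise 2 gives O(~anonymize_affidavit → ~redact_patent) and premise 4 gives O(anonymize_affidavit → ~redact_patent), so O(~redact_patent) either way.
The contrapositive of premise 7 (O(quarantine_manifest → redact_patent)) is O(~redact_patent → ~quarantine_manifest), and O(~redact_patent) is already established, so O(~quarantine_manifest).
Premise 1, O(~pay_taxes → quarantine_manifest), contraposes to O(~quarantine_manifest → pay_taxes); with O(~quarantine_manifest) we get O(pay_taxes).
Premise 3 is O(audit_invoice → ~pay_taxes); contrapositively O(pay_taxes → ~audit_invoice). Since O(pay_taxes) holds, K gives O(~audit_invoice).
Premise 9, O(~sign_amendment → audit_invoice), contraposes to O(~audit_invoice → sign_amendment); with O(~audit_invoice) we get O(sign_amendment).
Applying K to premise 5 (O(sign_amendment → ~renew_checklist)) and O(sign_amendment) yields O(~renew_checklist).
Premises 6, 8, 10, 11 do not contribute to this derivation.
Thus O(~renew_checklist), which is F(renew_checklist): renew_checklist is forbidden.

Forbidden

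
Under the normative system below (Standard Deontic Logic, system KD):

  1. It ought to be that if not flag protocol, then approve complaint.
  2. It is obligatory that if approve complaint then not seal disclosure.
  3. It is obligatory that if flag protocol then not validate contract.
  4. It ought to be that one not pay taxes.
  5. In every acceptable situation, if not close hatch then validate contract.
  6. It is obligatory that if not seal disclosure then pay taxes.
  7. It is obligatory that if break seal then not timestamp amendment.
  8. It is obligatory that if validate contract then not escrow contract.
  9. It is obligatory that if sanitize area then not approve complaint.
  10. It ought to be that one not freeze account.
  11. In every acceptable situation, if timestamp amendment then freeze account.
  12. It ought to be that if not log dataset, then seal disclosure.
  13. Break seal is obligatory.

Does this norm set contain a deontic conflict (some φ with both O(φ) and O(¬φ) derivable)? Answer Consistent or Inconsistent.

Consistent

Premise 11 is O(timestamp_amendment → freeze_account), but O(timestamp_amendment) is not derivable from the premises, so it does not yield O(freeze_account).
So O(freeze_account) is not derivable, and the apparent clash with O(¬freeze_account) does not arise.
A world satisfying every obligation exists (e.g. approve_complaint=false, break_seal=true, close_hatch=true, escrow_contract=false, flag_protocol=true, freeze_account=false, log_dataset=false, pay_taxes=false, sanitize_area=false, seal_disclosure=true, timestamp_amendment=false, validate_contract=false); no atom is both obligatory and forbidden, so the set is consistent.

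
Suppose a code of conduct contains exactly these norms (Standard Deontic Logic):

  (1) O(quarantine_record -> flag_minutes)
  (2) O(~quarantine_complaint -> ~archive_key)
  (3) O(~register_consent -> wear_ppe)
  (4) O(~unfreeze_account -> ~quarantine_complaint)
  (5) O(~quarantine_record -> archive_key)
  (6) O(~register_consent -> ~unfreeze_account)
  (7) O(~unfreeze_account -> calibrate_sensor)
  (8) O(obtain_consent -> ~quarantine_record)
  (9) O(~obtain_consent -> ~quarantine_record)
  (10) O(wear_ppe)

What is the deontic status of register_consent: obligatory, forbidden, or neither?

Obligatory

Premises 8 and 9 cover both cases: O(obtain_consent -> ~quarantine_record) and O(~obtain_consent -> ~quarantine_record). Since obtain_consent ∨ ~obtain_consent is a tautology, O(~quarantine_record) follows.
Premise 5 is O(~quarantine_record -> archive_key); since O(~quarantine_record), deontic closure gives O(archive_key).
Premise 2 is O(~quarantine_complaint -> ~archive_key); contrapositively O(archive_key -> quarantine_complaint). Since O(archive_key) holds, K gives O(quarantine_complaint).
The contrapositive of premise 4 (O(~unfreeze_account -> ~quarantine_complaint)) is O(quarantine_complaint -> unfreeze_account), and O(quarantine_complaint) is already established, so O(unfreeze_account).
Premise 6 is O(~register_consent -> ~unfreeze_account); contrapositively O(unfreeze_account -> register_consent). Since O(unfreeze_account) holds, K gives O(register_consent).
Premises 1, 3, 7, 10 do not contribute to this derivation.
Hence register_consent is obligatory.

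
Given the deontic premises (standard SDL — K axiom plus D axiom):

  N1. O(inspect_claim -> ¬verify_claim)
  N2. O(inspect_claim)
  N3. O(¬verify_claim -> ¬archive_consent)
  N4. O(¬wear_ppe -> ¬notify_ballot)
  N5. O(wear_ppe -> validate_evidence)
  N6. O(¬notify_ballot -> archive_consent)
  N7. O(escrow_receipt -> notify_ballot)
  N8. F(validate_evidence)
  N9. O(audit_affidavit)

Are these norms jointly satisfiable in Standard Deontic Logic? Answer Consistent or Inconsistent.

From premise 2 we have O(inspect_claim).
Premise 1 is O(inspect_claim -> ¬verify_claim); since O(inspect_claim), deontic closure gives O(¬verify_claim).
Premise 3 is O(¬verify_claim -> ¬archive_consent); since O(¬verify_claim), deontic closure gives O(¬archive_consent).
Premise 6 is O(¬notify_ballot -> archive_consent); contrapositively O(¬archive_consent -> notify_ballot). Since O(¬archive_consent) holds, K gives O(notify_ballot).
Premise 4, O(¬wear_ppe -> ¬notify_ballot), contraposes to O(notify_ballot -> wear_ppe); with O(notify_ballot) we get O(wear_ppe).
Applying K to premise 5 (O(wear_ppe -> validate_evidence)) and O(wear_ppe) yields O(validate_evidence).
However, F(validate_evidence) at premise 8 amounts to O(¬validate_evidence).
We now have both O(validate_evidence) and O(¬validate_evidence) — validate_evidence is simultaneously obligatory and forbidden, violating the D-axiom.

Inconsistent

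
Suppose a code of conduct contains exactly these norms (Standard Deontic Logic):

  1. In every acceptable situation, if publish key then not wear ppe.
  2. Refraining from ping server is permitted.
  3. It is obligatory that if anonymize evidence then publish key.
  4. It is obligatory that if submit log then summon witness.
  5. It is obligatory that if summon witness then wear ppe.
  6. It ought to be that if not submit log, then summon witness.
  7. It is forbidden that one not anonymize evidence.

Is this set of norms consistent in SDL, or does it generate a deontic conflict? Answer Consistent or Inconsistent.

By case analysis on ¬submit_log: premise 6 gives O(¬submit_log → summon_witness) and premise 4 gives O(submit_log → summon_witness), so O(summon_witness) either way.
With premise 5, O(summon_witness → wear_ppe), the K-axiom yields O(wear_ppe).
The contrapositive of premise 1 (O(publish_key → ¬wear_ppe)) is O(wear_ppe → ¬publish_key), and O(wear_ppe) is already established, so O(¬publish_key).
The contrapositive of premise 3 (O(anonymize_evidence → publish_key)) is O(¬publish_key → ¬anonymize_evidence), and O(¬publish_key) is already established, so O(¬anonymize_evidence).
But premise 7, F(¬anonymize_evidence), means O(anonymize_evidence).
We now have both O(¬anonymize_evidence) and O(anonymize_evidence) — anonymize_evidence is simultaneously obligatory and forbidden, violating the D-axiom.

Inconsistent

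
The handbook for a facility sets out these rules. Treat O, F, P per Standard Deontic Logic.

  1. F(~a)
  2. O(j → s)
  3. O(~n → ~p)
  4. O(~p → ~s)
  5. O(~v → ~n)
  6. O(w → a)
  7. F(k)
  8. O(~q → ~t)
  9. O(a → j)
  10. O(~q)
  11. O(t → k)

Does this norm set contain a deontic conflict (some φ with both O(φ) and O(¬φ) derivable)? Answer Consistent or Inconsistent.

Premise 11 is O(t → k), but O(t) is not derivable from the premises, so it does not yield O(k).
So O(k) is not derivable, and the apparent clash with O(~k) does not arise.
A world satisfying every obligation exists (e.g. a=true, j=true, k=false, n=true, p=true, q=false, s=true, t=false, v=true, w=false); no atom is both obligatory and forbidden, so the set is consistent.

Consistent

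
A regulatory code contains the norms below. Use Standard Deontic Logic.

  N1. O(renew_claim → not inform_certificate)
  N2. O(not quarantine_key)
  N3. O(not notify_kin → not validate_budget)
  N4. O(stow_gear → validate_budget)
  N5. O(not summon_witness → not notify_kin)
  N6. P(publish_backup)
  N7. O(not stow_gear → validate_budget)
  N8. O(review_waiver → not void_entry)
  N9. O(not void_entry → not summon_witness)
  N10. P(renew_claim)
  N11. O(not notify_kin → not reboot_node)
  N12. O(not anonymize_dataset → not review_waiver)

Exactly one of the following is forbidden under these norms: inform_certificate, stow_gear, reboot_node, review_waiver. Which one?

Premises 7 and 4 cover both cases: O(not stow_gear → validate_budget) and O(stow_gear → validate_budget). Since not stow_gear ∨ stow_gear is a tautology, O(validate_budget) follows.
Premise 3 is O(not notify_kin → not validate_budget); contrapositively O(validate_budget → notify_kin). Since O(validate_budget) holds, K gives O(notify_kin).
The contrapositive of premise 5 (O(not summon_witness → not notify_kin)) is O(notify_kin → summon_witness), and O(notify_kin) is already established, so O(summon_witness).
Premise 9 is O(not void_entry → not summon_witness); contrapositively O(summon_witness → void_entry). Since O(summon_witness) holds, K gives O(void_entry).
Premise 8 is O(review_waiver → not void_entry); contrapositively O(void_entry → not review_waiver). Since O(void_entry) holds, K gives O(not review_waiver).
So O(not review_waiver) holds, i.e. review_waiver is forbidden. None of the other listed options is forbidden under the premises.

review_waiver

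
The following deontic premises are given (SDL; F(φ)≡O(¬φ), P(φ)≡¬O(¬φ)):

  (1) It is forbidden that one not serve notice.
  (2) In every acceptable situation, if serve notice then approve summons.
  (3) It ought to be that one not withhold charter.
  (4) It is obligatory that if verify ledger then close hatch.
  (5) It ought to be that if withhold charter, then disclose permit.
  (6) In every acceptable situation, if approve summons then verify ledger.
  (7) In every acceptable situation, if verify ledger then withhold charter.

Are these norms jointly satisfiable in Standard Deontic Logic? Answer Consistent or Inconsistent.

Inconsistent

Premise 3 states O(¬withhold_charter) outright.
Premise 7 is O(verify_ledger → withhold_charter); contrapositively O(¬withhold_charter → ¬verify_ledger). Since O(¬withhold_charter) holds, K gives O(¬verify_ledger).
Premise 6 is O(approve_summons → verify_ledger); contrapositively O(¬verify_ledger → ¬approve_summons). Since O(¬verify_ledger) holds, K gives O(¬approve_summons).
Premise 2, O(serve_notice → approve_summons), contraposes to O(¬approve_summons → ¬serve_notice); with O(¬approve_summons) we get O(¬serve_notice).
However, F(¬serve_notice) at premise 1 amounts to O(serve_notice).
We now have both O(¬serve_notice) and O(serve_notice) — serve_notice is simultaneously obligatory and forbidden, violating the D-axiom.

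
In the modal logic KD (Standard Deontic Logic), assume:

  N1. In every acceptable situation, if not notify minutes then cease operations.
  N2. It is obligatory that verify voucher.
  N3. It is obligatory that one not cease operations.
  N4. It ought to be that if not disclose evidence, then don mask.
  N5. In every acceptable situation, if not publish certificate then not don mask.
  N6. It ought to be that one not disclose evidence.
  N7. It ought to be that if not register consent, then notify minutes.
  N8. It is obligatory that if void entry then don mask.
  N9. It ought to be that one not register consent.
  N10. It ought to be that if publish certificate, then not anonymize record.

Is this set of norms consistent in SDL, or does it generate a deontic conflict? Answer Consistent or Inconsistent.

Consistent

Premise 1 is O(¬notify_minutes → cease_operations), but O(¬notify_minutes) is not derivable from the premises, so it does not yield O(cease_operations).
So O(cease_operations) is not derivable, and the apparent clash with O(¬cease_operations) does not arise.
A world satisfying every obligation exists (e.g. anonymize_record=false, cease_operations=false, disclose_evidence=false, don_mask=true, notify_minutes=true, publish_certificate=true, register_consent=false, verify_voucher=true, void_entry=false); no atom is both obligatory and forbidden, so the set is consistent.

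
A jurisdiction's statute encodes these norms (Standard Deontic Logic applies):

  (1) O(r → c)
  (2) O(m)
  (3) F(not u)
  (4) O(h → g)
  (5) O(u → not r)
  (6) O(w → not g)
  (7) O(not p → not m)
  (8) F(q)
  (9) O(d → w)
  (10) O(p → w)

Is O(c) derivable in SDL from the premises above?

No

Premise 1 is O(r → c), but O(r) is not derivable from the premises, so it does not yield O(c).
No other premise forces O(c). An ideal world satisfying every premise can still have c false, so O(c) is not derivable.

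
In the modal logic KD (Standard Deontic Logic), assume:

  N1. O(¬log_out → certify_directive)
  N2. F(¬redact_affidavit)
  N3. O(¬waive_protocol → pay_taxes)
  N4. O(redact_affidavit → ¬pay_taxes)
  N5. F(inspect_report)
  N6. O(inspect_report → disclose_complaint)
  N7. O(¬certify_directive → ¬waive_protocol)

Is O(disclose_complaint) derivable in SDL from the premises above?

No

Premise 6 is O(inspect_report → disclose_complaint), but O(inspect_report) is not derivable from the premises, so it does not yield O(disclose_complaint).
No other premise forces O(disclose_complaint). An ideal world satisfying every premise can still have disclose_complaint false, so O(disclose_complaint) is not derivable.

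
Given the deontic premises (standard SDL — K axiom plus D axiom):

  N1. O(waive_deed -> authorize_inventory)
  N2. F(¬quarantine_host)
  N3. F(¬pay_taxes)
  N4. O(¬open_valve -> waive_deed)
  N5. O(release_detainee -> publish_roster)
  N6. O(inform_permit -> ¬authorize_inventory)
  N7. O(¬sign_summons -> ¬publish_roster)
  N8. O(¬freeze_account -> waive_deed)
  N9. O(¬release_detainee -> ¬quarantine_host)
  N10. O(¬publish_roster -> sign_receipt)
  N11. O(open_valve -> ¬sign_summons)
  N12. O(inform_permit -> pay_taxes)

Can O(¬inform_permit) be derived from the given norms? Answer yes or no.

Premise 2, F(¬quarantine_host), is equivalent to O(quarantine_host).
The contrapositive of premise 9 (O(¬release_detainee -> ¬quarantine_host)) is O(quarantine_host -> release_detainee), and O(quarantine_host) is already established, so O(release_detainee).
Applying K to premise 5 (O(release_detainee -> publish_roster)) and O(release_detainee) yields O(publish_roster).
Premise 7, O(¬sign_summons -> ¬publish_roster), contraposes to O(publish_roster -> sign_summons); with O(publish_roster) we get O(sign_summons).
Premise 11 is O(open_valve -> ¬sign_summons); contrapositively O(sign_summons -> ¬open_valve). Since O(sign_summons) holds, K gives O(¬open_valve).
With premise 4, O(¬open_valve -> waive_deed), the K-axiom yields O(waive_deed).
With premise 1, O(waive_deed -> authorize_inventory), the K-axiom yields O(authorize_inventory).
The contrapositive of premise 6 (O(inform_permit -> ¬authorize_inventory)) is O(authorize_inventory -> ¬inform_permit), and O(authorize_inventory) is already established, so O(¬inform_permit).
Premises 3, 8, 10, 12 do not contribute to this derivation.
So O(¬inform_permit) follows.

Yes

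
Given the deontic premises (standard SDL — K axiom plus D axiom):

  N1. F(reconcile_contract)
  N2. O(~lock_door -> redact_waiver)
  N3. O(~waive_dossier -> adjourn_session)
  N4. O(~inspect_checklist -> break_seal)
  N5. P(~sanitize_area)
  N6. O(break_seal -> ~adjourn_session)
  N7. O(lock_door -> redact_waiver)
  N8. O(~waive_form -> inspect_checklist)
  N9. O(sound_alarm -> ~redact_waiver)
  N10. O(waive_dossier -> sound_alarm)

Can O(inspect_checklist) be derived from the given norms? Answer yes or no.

Yes

Premises 2 and 7 cover both cases: O(~lock_door -> redact_waiver) and O(lock_door -> redact_waiver). Since ~lock_door ∨ lock_door is a tautology, O(redact_waiver) follows.
Premise 9 is O(sound_alarm -> ~redact_waiver); contrapositively O(redact_waiver -> ~sound_alarm). Since O(redact_waiver) holds, K gives O(~sound_alarm).
Premise 10, O(waive_dossier -> sound_alarm), contraposes to O(~sound_alarm -> ~waive_dossier); with O(~sound_alarm) we get O(~waive_dossier).
Premise 3 is O(~waive_dossier -> adjourn_session); since O(~waive_dossier), deontic closure gives O(adjourn_session).
Premise 6 is O(break_seal -> ~adjourn_session); contrapositively O(adjourn_session -> ~break_seal). Since O(adjourn_session) holds, K gives O(~break_seal).
Premise 4 is O(~inspect_checklist -> break_seal); contrapositively O(~break_seal -> inspect_checklist). Since O(~break_seal) holds, K gives O(inspect_checklist).
Premises 1, 5, 8 do not contribute to this derivation.
So O(inspect_checklist) follows.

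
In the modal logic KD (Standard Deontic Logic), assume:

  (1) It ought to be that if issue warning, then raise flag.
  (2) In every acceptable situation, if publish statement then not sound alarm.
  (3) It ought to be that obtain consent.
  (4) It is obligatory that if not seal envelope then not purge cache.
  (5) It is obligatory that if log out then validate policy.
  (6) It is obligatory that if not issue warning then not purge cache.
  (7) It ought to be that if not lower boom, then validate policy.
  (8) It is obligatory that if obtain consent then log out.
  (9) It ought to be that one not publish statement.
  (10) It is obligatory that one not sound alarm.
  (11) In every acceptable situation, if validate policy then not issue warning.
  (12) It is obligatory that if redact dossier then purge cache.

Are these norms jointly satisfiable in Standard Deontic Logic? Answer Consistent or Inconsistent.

Premise 2 is O(publish_statement → ¬sound_alarm); even if O(¬sound_alarm) held, inferring O(publish_statement) would be affirming the consequent — invalid.
So O(publish_statement) is not derivable, and the apparent clash with O(¬publish_statement) does not arise.
A world satisfying every obligation exists (e.g. issue_warning=false, log_out=true, lower_boom=false, obtain_consent=true, publish_statement=false, purge_cache=false, raise_flag=false, redact_dossier=false, seal_envelope=false, sound_alarm=false, validate_policy=true); no atom is both obligatory and forbidden, so the set is consistent.

Consistent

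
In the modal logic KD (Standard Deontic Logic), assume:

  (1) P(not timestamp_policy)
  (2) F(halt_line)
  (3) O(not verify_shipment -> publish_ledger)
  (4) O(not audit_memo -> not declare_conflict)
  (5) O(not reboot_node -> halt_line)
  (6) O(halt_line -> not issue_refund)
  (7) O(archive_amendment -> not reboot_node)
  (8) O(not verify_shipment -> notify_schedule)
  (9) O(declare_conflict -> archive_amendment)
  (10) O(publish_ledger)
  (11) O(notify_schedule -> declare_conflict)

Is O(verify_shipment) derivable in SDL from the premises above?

Premise 2, F(halt_line), is equivalent to O(not halt_line).
Premise 5 is O(not reboot_node -> halt_line); contrapositively O(not halt_line -> reboot_node). Since O(not halt_line) holds, K gives O(reboot_node).
Premise 7, O(archive_amendment -> not reboot_node), contraposes to O(reboot_node -> not archive_amendment); with O(reboot_node) we get O(not archive_amendment).
The contrapositive of premise 9 (O(declare_conflict -> archive_amendment)) is O(not archive_amendment -> not declare_conflict), and O(not archive_amendment) is already established, so O(not declare_conflict).
Premise 11, O(notify_schedule -> declare_conflict), contraposes to O(not declare_conflict -> not notify_schedule); with O(not declare_conflict) we get O(not notify_schedule).
Premise 8, O(not verify_shipment -> notify_schedule), contraposes to O(not notify_schedule -> verify_shipment); with O(not notify_schedule) we get O(verify_shipment).
Premises 1, 3, 4, 6, 10 do not contribute to this derivation.
So O(verify_shipment) follows.

Yes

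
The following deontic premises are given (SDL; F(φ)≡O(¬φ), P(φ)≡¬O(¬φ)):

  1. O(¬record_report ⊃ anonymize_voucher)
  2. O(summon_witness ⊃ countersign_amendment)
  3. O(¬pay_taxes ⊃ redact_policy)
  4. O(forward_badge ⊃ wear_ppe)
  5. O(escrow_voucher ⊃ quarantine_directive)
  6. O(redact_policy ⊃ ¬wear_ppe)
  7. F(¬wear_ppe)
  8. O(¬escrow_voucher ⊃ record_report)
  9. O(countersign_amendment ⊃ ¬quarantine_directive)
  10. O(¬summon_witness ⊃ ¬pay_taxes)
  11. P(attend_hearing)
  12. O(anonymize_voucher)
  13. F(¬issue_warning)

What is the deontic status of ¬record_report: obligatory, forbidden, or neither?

Premise 7 is F(¬wear_ppe), i.e. O(wear_ppe).
Premise 6 is O(redact_policy ⊃ ¬wear_ppe); contrapositively O(wear_ppe ⊃ ¬redact_policy). Since O(wear_ppe) holds, K gives O(¬redact_policy).
Premise 3 is O(¬pay_taxes ⊃ redact_policy); contrapositively O(¬redact_policy ⊃ pay_taxes). Since O(¬redact_policy) holds, K gives O(pay_taxes).
Premise 10 is O(¬summon_witness ⊃ ¬pay_taxes); contrapositively O(pay_taxes ⊃ summon_witness). Since O(pay_taxes) holds, K gives O(summon_witness).
Premise 2 is O(summon_witness ⊃ countersign_amendment); since O(summon_witness), deontic closure gives O(countersign_amendment).
With premise 9, O(countersign_amendment ⊃ ¬quarantine_directive), the K-axiom yields O(¬quarantine_directive).
Premise 5 is O(escrow_voucher ⊃ quarantine_directive); contrapositively O(¬quarantine_directive ⊃ ¬escrow_voucher). Since O(¬quarantine_directive) holds, K gives O(¬escrow_voucher).
Premise 8 is O(¬escrow_voucher ⊃ record_report); since O(¬escrow_voucher), deontic closure gives O(record_report).
Premises 1, 4, 11, 12, 13 do not contribute to this derivation.
Thus O(record_report), which is F(¬record_report): ¬record_report is forbidden.

Forbidden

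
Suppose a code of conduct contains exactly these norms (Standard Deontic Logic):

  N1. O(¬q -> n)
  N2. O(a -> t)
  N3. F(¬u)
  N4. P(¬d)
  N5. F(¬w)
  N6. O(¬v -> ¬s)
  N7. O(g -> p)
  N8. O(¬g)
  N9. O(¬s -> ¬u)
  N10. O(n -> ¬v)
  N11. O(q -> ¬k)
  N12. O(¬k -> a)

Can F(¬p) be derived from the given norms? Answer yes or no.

No

Premise 7 is O(g -> p), but O(g) is not derivable from the premises, so it does not yield O(p).
No other premise forces O(p). An ideal world satisfying every premise can still have ¬p true, so F(¬p) is not derivable.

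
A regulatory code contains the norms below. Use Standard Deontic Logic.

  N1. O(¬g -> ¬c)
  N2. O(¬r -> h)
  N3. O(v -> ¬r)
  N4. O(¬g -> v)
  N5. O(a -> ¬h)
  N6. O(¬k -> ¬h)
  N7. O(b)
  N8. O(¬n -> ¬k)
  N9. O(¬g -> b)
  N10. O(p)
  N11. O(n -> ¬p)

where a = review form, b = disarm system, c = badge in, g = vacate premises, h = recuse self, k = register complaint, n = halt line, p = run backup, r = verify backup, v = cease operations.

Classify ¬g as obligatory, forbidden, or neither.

Forbidden

Premise 10 gives O(p).
Premise 11 is O(n -> ¬p); contrapositively O(p -> ¬n). Since O(p) holds, K gives O(¬n).
From O(¬n) and premise 8, O(¬n -> ¬k), we obtain O(¬k).
With premise 6, O(¬k -> ¬h), the K-axiom yields O(¬h).
Premise 2 is O(¬r -> h); contrapositively O(¬h -> r). Since O(¬h) holds, K gives O(r).
Premise 3, O(v -> ¬r), contraposes to O(r -> ¬v); with O(r) we get O(¬v).
Premise 4 is O(¬g -> v); contrapositively O(¬v -> g). Since O(¬v) holds, K gives O(g).
Premises 1, 5, 7, 9 do not contribute to this derivation.
Thus O(g), which is F(¬g): ¬g is forbidden.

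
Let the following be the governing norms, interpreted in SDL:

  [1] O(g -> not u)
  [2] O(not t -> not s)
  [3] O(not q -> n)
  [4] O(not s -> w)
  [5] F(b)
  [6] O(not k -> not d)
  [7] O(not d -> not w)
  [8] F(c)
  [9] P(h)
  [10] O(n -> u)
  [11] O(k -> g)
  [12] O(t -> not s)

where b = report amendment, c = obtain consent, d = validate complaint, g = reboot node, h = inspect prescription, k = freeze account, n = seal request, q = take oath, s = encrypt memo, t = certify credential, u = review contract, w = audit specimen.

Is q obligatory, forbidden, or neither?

Obligatory

Premises 12 and 2 cover both cases: O(t -> not s) and O(not t -> not s). Since t ∨ not t is a tautology, O(not s) follows.
From O(not s) and premise 4, O(not s -> w), we obtain O(w).
The contrapositive of premise 7 (O(not d -> not w)) is O(w -> d), and O(w) is already established, so O(d).
The contrapositive of premise 6 (O(not k -> not d)) is O(d -> k), and O(d) is already established, so O(k).
Premise 11 is O(k -> g); since O(k), deontic closure gives O(g).
Premise 1 is O(g -> not u); since O(g), deontic closure gives O(not u).
Premise 10 is O(n -> u); contrapositively O(not u -> not n). Since O(not u) holds, K gives O(not n).
The contrapositive of premise 3 (O(not q -> n)) is O(not n -> q), and O(not n) is already established, so O(q).
Premises 5, 8, 9 do not contribute to this derivation.
Hence q is obligatory.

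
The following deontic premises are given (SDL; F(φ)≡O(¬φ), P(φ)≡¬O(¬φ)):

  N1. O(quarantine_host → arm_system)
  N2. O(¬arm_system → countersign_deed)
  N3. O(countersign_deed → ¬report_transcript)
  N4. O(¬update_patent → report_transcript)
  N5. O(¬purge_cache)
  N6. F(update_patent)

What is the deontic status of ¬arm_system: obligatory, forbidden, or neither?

Forbidden

Premise 6, F(update_patent), is equivalent to O(¬update_patent).
From O(¬update_patent) and premise 4, O(¬update_patent → report_transcript), we obtain O(report_transcript).
The contrapositive of premise 3 (O(countersign_deed → ¬report_transcript)) is O(report_transcript → ¬countersign_deed), and O(report_transcript) is already established, so O(¬countersign_deed).
Premise 2 is O(¬arm_system → countersign_deed); contrapositively O(¬countersign_deed → arm_system). Since O(¬countersign_deed) holds, K gives O(arm_system).
Premises 1, 5 do not contribute to this derivation.
Thus O(arm_system), which is F(¬arm_system): ¬arm_system is forbidden.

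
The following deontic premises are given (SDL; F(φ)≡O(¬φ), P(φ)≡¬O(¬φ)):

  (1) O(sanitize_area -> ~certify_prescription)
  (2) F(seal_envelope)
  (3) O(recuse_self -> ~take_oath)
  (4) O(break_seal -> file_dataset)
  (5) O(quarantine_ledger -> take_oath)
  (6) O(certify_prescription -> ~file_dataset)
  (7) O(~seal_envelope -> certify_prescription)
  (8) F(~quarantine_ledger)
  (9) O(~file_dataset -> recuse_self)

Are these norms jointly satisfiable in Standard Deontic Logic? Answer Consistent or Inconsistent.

Premise 8 is F(~quarantine_ledger), i.e. O(quarantine_ledger).
With premise 5, O(quarantine_ledger -> take_oath), the K-axiom yields O(take_oath).
The contrapositive of premise 3 (O(recuse_self -> ~take_oath)) is O(take_oath -> ~recuse_self), and O(take_oath) is already established, so O(~recuse_self).
Premise 9, O(~file_dataset -> recuse_self), contraposes to O(~recuse_self -> file_dataset); with O(~recuse_self) we get O(file_dataset).
The contrapositive of premise 6 (O(certify_prescription -> ~file_dataset)) is O(file_dataset -> ~certify_prescription), and O(file_dataset) is already established, so O(~certify_prescription).
The contrapositive of premise 7 (O(~seal_envelope -> certify_prescription)) is O(~certify_prescription -> seal_envelope), and O(~certify_prescription) is already established, so O(seal_envelope).
However, F(seal_envelope) at premise 2 amounts to O(~seal_envelope).
We now have both O(seal_envelope) and O(~seal_envelope) — seal_envelope is simultaneously obligatory and forbidden, violating the D-axiom.

Inconsistent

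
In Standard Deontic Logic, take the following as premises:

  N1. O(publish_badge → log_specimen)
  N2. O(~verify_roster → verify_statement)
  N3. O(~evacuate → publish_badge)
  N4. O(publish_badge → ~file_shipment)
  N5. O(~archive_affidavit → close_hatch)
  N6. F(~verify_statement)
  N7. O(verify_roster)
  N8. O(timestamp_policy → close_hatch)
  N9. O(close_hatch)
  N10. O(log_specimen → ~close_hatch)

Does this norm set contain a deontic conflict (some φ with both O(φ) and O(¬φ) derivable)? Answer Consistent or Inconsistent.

Premise 2 is O(~verify_roster → verify_statement); even if O(verify_statement) held, inferring O(~verify_roster) would be affirming the consequent — invalid.
So O(~verify_roster) is not derivable, and the apparent clash with O(verify_roster) does not arise.
A world satisfying every obligation exists (e.g. archive_affidavit=false, close_hatch=true, evacuate=true, file_shipment=false, log_specimen=false, publish_badge=false, timestamp_policy=false, verify_roster=true, verify_statement=true); no atom is both obligatory and forbidden, so the set is consistent.

Consistent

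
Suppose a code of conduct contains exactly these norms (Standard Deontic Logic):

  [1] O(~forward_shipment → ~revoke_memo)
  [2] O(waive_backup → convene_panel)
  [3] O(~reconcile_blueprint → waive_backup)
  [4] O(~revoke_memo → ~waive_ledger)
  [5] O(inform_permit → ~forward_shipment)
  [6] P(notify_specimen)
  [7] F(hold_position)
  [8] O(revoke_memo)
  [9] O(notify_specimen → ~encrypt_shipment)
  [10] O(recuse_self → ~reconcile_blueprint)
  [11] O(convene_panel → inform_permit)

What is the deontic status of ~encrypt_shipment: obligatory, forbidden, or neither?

Neither

Premise 9 is O(notify_specimen → ~encrypt_shipment), but O(notify_specimen) is not derivable from the premises (the permission P(notify_specimen) asserts only ~O(~notify_specimen), not O(notify_specimen)), so it does not yield O(~encrypt_shipment).
No premise or chain of K-axiom applications forces O(~encrypt_shipment), and none forces O(encrypt_shipment). So ~encrypt_shipment is neither obligatory nor forbidden under these norms.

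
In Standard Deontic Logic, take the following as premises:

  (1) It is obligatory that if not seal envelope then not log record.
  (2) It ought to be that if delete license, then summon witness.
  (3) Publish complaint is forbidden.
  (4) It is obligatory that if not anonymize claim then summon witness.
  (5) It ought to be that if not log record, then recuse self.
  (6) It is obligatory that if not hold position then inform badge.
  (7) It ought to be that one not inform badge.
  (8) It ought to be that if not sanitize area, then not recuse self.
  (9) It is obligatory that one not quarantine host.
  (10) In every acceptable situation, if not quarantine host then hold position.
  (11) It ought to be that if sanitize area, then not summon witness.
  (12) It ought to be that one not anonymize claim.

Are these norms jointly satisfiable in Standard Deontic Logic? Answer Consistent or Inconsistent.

Consistent

Premise 6 is O(¬hold_position → inform_badge), but O(¬hold_position) is not derivable from the premises, so it does not yield O(inform_badge).
So O(inform_badge) is not derivable, and the apparent clash with O(¬inform_badge) does not arise.
A world satisfying every obligation exists (e.g. anonymize_claim=false, delete_license=false, hold_position=true, inform_badge=false, log_record=true, publish_complaint=false, quarantine_host=false, recuse_self=false, sanitize_area=false, seal_envelope=true, summon_witness=true); no atom is both obligatory and forbidden, so the set is consistent.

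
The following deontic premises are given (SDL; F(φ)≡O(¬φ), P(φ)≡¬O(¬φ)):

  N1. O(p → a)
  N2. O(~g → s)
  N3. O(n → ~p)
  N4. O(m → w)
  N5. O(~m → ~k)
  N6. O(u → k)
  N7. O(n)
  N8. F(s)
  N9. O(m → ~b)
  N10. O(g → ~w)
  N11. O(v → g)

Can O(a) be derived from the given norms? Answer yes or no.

No

Premise 1 is O(p → a), but O(p) is not derivable from the premises, so it does not yield O(a).
No other premise forces O(a). An ideal world satisfying every premise can still have a false, so O(a) is not derivable.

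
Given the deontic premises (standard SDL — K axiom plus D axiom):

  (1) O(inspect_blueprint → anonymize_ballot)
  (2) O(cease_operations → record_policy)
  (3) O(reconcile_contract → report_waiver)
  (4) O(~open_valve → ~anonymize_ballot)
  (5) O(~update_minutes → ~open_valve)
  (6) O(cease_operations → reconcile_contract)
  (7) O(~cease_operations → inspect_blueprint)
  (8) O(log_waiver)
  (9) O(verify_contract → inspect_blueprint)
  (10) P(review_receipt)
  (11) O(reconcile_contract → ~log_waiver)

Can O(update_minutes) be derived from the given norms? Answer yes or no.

Yes

Premise 8 states O(log_waiver) outright.
Premise 11, O(reconcile_contract → ~log_waiver), contraposes to O(log_waiver → ~reconcile_contract); with O(log_waiver) we get O(~reconcile_contract).
Premise 6, O(cease_operations → reconcile_contract), contraposes to O(~reconcile_contract → ~cease_operations); with O(~reconcile_contract) we get O(~cease_operations).
From O(~cease_operations) and premise 7, O(~cease_operations → inspect_blueprint), we obtain O(inspect_blueprint).
From O(inspect_blueprint) and premise 1, O(inspect_blueprint → anonymize_ballot), we obtain O(anonymize_ballot).
The contrapositive of premise 4 (O(~open_valve → ~anonymize_ballot)) is O(anonymize_ballot → open_valve), and O(anonymize_ballot) is already established, so O(open_valve).
Premise 5 is O(~update_minutes → ~open_valve); contrapositively O(open_valve → update_minutes). Since O(open_valve) holds, K gives O(update_minutes).
Premises 2, 3, 9, 10 do not contribute to this derivation.
So O(update_minutes) follows.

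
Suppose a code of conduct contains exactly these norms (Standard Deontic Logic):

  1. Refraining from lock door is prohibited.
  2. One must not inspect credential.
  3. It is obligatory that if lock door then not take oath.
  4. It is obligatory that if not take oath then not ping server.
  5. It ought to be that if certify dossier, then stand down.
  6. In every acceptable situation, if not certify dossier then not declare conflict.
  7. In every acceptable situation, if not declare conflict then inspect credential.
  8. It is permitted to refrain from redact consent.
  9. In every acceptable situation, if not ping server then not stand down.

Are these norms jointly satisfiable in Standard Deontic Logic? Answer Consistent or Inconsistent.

Inconsistent

Premise 2, F(inspect_credential), is equivalent to O(¬inspect_credential).
Premise 7 is O(¬declare_conflict → inspect_credential); contrapositively O(¬inspect_credential → declare_conflict). Since O(¬inspect_credential) holds, K gives O(declare_conflict).
The contrapositive of premise 6 (O(¬certify_dossier → ¬declare_conflict)) is O(declare_conflict → certify_dossier), and O(declare_conflict) is already established, so O(certify_dossier).
With premise 5, O(certify_dossier → stand_down), the K-axiom yields O(stand_down).
Premise 9, O(¬ping_server → ¬stand_down), contraposes to O(stand_down → ping_server); with O(stand_down) we get O(ping_server).
The contrapositive of premise 4 (O(¬take_oath → ¬ping_server)) is O(ping_server → take_oath), and O(ping_server) is already established, so O(take_oath).
Premise 3 is O(lock_door → ¬take_oath); contrapositively O(take_oath → ¬lock_door). Since O(take_oath) holds, K gives O(¬lock_door).
However, F(¬lock_door) at premise 1 amounts to O(lock_door).
We now have both O(¬lock_door) and O(lock_door) — lock_door is simultaneously obligatory and forbidden, violating the D-axiom.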